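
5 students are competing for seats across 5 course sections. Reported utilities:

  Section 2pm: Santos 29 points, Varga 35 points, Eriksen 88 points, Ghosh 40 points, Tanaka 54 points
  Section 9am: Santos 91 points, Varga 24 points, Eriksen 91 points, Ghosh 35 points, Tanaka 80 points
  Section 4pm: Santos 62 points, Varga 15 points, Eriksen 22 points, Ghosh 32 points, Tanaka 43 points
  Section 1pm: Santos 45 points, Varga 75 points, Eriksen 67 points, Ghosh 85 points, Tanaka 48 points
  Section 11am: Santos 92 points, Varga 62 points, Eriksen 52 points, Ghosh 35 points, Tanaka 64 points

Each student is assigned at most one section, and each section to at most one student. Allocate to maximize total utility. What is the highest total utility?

Treat this as an assignment problem: match each student to one section.
Optimal: Santos→Section 4pm (62 points), Varga→Section 11am (62 points), Eriksen→Section 2pm (88 points), Ghosh→Section 1pm (85 points), Tanaka→Section 9am (80 points) — total 62+62+88+85+80 = 377 points.
Checked against all permutations: 377 points is optimal.

Max total: 377 points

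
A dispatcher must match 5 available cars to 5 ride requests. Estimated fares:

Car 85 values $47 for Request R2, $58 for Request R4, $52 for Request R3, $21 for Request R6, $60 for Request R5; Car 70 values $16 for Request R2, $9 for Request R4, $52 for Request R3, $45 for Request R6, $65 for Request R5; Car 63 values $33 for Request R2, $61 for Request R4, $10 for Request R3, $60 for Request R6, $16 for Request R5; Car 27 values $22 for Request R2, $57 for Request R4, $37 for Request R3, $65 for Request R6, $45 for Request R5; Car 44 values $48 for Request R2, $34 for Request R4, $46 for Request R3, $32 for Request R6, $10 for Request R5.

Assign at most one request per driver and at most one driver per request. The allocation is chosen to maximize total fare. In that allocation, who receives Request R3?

Optimal: Car 85→Request R3 ($52), Car 70→Request R5 ($65), Car 63→Request R4 ($61), Car 27→Request R6 ($65), Car 44→Request R2 ($48) — total 52+65+61+65+48 = $291.
Row-greedy (each driver in turn takes its best remaining request) gives $286, worse by 5.
Next-best assignment: Car 85→Request R5, Car 70→Request R3, Car 63→Request R4, Car 27→Request R6, Car 44→Request R2 = $286.
Car 85's own top request is Request R5 ($60), but forcing Car 85→Request R5 and reassigning the rest optimally gives only $286 — worse by 5.

Car 85 receives Request R3.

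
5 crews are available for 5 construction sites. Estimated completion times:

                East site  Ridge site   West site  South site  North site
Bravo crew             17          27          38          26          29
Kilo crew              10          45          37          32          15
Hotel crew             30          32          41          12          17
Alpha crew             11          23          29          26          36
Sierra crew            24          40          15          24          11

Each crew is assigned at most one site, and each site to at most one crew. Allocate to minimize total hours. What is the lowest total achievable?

Minimum total: 80 hours

Treat this as an assignment problem: match each crew to one site.
Optimal: Bravo crew→Ridge site (27 hours), Kilo crew→North site (15 hours), Hotel crew→South site (12 hours), Alpha crew→East site (11 hours), Sierra crew→West site (15 hours) — total 27+15+12+11+15 = 80 hours.
Next-best assignment: Bravo crew→East site, Kilo crew→North site, Hotel crew→South site, Alpha crew→Ridge site, Sierra crew→West site = 82 hours.
Swapping Hotel crew↔Bravo crew (Hotel crew→Ridge site 32 hours, Bravo crew→South site 26 hours) adds 19.
Checked against all permutations: 80 hours is optimal.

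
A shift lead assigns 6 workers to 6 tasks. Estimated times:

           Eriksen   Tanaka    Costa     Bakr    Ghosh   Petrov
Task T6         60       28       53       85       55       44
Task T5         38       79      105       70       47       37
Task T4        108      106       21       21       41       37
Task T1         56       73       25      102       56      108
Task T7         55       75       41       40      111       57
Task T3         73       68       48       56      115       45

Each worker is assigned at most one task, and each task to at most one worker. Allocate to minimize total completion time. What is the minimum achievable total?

Treat this as an assignment problem: match each worker to one task.
Optimal: Eriksen→Task T5 (38 min), Tanaka→Task T6 (28 min), Costa→Task T1 (25 min), Bakr→Task T7 (40 min), Ghosh→Task T4 (41 min), Petrov→Task T3 (45 min) — total 38+28+25+40+41+45 = 217 min.
Min-entry greedy (repeatedly take the single cheapest remaining cell) gives 297 min, worse by 80.
Next-best assignment: Eriksen→Task T7, Tanaka→Task T6, Costa→Task T1, Bakr→Task T4, Ghosh→Task T5, Petrov→Task T3 = 221 min.
Swapping Costa↔Ghosh (Costa→Task T4 21 min, Ghosh→Task T1 56 min) adds 11.
Every other assignment is strictly worse.

Minimum total: 217 min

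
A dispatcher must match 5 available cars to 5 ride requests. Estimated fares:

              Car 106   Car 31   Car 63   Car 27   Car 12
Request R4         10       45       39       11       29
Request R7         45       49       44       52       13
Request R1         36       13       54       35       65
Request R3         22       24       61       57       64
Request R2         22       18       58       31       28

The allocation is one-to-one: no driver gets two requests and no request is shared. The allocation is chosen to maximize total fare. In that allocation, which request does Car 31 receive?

Car 31 receives Request R4.

Optimal: Car 106→Request R7 ($45), Car 31→Request R4 ($45), Car 63→Request R2 ($58), Car 27→Request R3 ($57), Car 12→Request R1 ($65) — total 45+45+58+57+65 = $270.
Max-entry greedy (repeatedly take the single best remaining cell) gives $245, worse by 25.
Next-best assignment: Car 106→Request R1, Car 31→Request R4, Car 63→Request R2, Car 27→Request R7, Car 12→Request R3 = $255.
Checked against all permutations: $270 is optimal.
Car 31's own top request is Request R7 ($49), but forcing Car 31→Request R7 and reassigning the rest optimally gives only $239 — worse by 31.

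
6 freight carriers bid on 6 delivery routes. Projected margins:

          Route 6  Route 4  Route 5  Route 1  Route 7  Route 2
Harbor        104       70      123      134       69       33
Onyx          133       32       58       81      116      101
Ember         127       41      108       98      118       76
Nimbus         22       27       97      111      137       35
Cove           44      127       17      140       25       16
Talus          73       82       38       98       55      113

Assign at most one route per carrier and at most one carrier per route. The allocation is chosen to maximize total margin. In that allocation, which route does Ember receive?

Ember receives Route 5.

This is the linear assignment problem.
Optimal: Harbor→Route 1 ($134k), Onyx→Route 6 ($133k), Ember→Route 5 ($108k), Nimbus→Route 7 ($137k), Cove→Route 4 ($127k), Talus→Route 2 ($113k) — total 134+133+108+137+127+113 = $752k.
Row-greedy (each carrier in turn takes its best remaining route) gives $722k, worse by 30.
Ember's own top route is Route 6 ($127k), but forcing Ember→Route 6 and reassigning the rest optimally gives only $717k — worse by 35.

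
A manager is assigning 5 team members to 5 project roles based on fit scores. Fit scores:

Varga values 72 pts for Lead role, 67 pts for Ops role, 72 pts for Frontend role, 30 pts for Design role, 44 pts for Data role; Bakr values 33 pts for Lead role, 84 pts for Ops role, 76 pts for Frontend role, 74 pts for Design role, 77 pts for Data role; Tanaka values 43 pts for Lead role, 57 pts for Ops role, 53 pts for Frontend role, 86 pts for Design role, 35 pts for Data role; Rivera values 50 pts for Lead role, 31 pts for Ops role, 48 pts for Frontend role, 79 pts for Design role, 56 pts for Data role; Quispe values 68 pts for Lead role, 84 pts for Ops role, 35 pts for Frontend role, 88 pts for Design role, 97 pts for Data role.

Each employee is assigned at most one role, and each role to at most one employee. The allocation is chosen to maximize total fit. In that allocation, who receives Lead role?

Rivera receives Lead role.

This is the linear assignment problem.
Optimal: Varga→Frontend role (72 pts), Bakr→Ops role (84 pts), Tanaka→Design role (86 pts), Rivera→Lead role (50 pts), Quispe→Data role (97 pts) — total 72+84+86+50+97 = 389 pts.
Max-entry greedy (repeatedly take the single best remaining cell) gives 387 pts, worse by 2.
Every other assignment is strictly worse.
Rivera's own top role is Design role (79 pts), but forcing Rivera→Design role and reassigning the rest optimally gives only 385 pts — worse by 4.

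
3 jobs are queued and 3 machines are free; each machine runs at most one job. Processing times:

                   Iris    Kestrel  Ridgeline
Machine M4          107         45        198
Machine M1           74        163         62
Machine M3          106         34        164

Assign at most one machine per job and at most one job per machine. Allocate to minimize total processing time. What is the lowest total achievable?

Optimal: Iris→Machine M4 (107 min), Kestrel→Machine M3 (34 min), Ridgeline→Machine M1 (62 min) — total 107+34+62 = 203 min.
Checked against all permutations: 203 min is optimal.

Minimum total: 203 min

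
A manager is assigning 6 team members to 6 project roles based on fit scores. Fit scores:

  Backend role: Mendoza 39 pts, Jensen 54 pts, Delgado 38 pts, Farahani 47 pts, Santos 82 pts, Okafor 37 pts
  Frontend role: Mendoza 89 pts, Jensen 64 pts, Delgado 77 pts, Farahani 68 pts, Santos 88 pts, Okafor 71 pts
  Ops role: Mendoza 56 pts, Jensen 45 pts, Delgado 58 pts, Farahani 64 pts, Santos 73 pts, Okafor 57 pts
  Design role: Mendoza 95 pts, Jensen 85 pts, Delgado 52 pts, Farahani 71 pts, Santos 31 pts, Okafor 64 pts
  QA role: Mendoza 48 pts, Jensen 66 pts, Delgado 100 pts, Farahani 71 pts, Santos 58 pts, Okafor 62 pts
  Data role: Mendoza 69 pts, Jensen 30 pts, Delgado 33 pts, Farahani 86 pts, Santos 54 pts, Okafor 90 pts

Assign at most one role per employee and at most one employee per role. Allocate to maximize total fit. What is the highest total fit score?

This is the linear assignment problem.
Optimal: Mendoza→Frontend role (89 pts), Jensen→Design role (85 pts), Delgado→QA role (100 pts), Farahani→Ops role (64 pts), Santos→Backend role (82 pts), Okafor→Data role (90 pts) — total 89+85+100+64+82+90 = 510 pts.
Max-entry greedy (repeatedly take the single best remaining cell) gives 491 pts, worse by 19.
No other one-to-one assignment exceeds 510 pts.

Maximum total: 510 pts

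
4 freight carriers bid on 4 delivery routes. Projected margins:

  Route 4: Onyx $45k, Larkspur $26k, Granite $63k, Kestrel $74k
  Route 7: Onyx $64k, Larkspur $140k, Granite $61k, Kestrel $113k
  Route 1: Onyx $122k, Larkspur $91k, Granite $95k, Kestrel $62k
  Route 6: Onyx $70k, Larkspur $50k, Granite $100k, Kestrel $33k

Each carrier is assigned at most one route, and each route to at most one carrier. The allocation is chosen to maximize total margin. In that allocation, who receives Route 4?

Kestrel receives Route 4.

Optimal: Onyx→Route 1 ($122k), Larkspur→Route 7 ($140k), Granite→Route 6 ($100k), Kestrel→Route 4 ($74k) — total 122+140+100+74 = $436k.
Next-best assignment: Onyx→Route 6, Larkspur→Route 7, Granite→Route 1, Kestrel→Route 4 = $379k.
Kestrel's own top route is Route 7 ($113k), but forcing Kestrel→Route 7 and reassigning the rest optimally gives only $361k — worse by 75.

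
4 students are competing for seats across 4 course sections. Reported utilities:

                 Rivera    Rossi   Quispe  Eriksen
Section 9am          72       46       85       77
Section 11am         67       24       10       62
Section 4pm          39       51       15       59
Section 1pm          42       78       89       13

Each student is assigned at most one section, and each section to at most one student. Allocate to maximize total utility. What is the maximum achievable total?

This is a one-to-one assignment (maximum-weight bipartite matching).
Optimal: Rivera→Section 11am (67 points), Rossi→Section 1pm (78 points), Quispe→Section 9am (85 points), Eriksen→Section 4pm (59 points) — total 67+78+85+59 = 289 points.
Max-entry greedy (repeatedly take the single best remaining cell) gives 284 points, worse by 5.
Next-best assignment: Rivera→Section 11am, Rossi→Section 4pm, Quispe→Section 1pm, Eriksen→Section 9am = 284 points.

Maximum total: 289 points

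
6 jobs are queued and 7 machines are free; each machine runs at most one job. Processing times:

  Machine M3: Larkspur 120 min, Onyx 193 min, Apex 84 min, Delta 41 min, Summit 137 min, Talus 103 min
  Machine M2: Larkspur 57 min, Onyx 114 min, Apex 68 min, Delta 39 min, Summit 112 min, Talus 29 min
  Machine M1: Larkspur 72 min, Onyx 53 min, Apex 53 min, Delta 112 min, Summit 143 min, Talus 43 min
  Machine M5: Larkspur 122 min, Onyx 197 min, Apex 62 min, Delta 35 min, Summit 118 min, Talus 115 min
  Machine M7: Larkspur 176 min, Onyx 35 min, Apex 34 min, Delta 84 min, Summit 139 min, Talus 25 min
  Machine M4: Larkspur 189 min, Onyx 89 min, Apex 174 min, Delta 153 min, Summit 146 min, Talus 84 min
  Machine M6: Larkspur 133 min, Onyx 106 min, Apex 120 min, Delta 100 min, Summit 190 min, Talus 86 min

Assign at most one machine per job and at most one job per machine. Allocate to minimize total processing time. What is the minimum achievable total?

Min total: 382 min

Optimal: Larkspur→Machine M2 (57 min), Onyx→Machine M4 (89 min), Apex→Machine M7 (34 min), Delta→Machine M3 (41 min), Summit→Machine M5 (118 min), Talus→Machine M1 (43 min) — total 57+89+34+41+118+43 = 382 min.
Row-greedy (each job in turn takes its cheapest remaining machine) gives 401 min, worse by 19.
Next-best assignment: Larkspur→Machine M2, Onyx→Machine M4, Apex→Machine M1, Delta→Machine M3, Summit→Machine M5, Talus→Machine M7 = 383 min.
Checked against all permutations: 382 min is optimal.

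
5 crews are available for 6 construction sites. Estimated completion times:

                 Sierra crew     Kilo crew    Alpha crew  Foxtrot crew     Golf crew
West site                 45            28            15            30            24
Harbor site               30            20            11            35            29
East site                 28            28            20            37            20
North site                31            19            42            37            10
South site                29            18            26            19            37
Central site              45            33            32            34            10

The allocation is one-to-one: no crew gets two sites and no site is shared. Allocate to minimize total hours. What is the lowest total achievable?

Minimum total: 87 hours

This is a one-to-one assignment (minimum-cost bipartite matching).
Optimal: Sierra crew→East site (28 hours), Kilo crew→North site (19 hours), Alpha crew→Harbor site (11 hours), Foxtrot crew→South site (19 hours), Golf crew→Central site (10 hours) — total 28+19+11+19+10 = 87 hours.
Row-greedy (each crew in turn takes its cheapest remaining site) gives 97 hours, worse by 10.
Swapping Foxtrot crew↔Alpha crew (Foxtrot crew→Harbor site 35 hours, Alpha crew→South site 26 hours) adds 31.
Checked against all permutations: 87 hours is optimal.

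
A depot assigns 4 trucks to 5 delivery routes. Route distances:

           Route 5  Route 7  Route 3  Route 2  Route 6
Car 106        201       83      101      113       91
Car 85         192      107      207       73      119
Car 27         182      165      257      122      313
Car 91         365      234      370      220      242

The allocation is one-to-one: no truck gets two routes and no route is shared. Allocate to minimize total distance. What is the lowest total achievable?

Min total: 572 km

Optimal: Car 106→Route 3 (101 km), Car 85→Route 7 (107 km), Car 27→Route 2 (122 km), Car 91→Route 6 (242 km) — total 101+107+122+242 = 572 km.
Column-greedy (each route in turn goes to its cheapest remaining truck) gives 692 km, worse by 120.
Next-best assignment: Car 106→Route 3, Car 85→Route 6, Car 27→Route 2, Car 91→Route 7 = 576 km.
Checked against all permutations: 572 km is optimal.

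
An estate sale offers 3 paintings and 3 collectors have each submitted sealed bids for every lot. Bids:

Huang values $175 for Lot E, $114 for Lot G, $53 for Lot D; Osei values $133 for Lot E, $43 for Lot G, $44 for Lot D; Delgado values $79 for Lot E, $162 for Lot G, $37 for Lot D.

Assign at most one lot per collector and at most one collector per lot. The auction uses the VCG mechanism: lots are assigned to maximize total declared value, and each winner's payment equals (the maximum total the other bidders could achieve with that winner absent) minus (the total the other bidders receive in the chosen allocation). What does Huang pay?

Huang pays $89.

Efficient allocation: Huang→Lot E ($175), Osei→Lot D ($44), Delgado→Lot G ($162); total welfare W = $381.
Huang receives Lot E at value $175, so the others get W − 175 = $206.
Without Huang: best allocation of the remaining 2 bidders over all 3 lots is Osei→Lot E ($133), Delgado→Lot G ($162), total $295.
VCG payment = (others' best without Huang) − (others' welfare with Huang) = 295 − 206 = $89.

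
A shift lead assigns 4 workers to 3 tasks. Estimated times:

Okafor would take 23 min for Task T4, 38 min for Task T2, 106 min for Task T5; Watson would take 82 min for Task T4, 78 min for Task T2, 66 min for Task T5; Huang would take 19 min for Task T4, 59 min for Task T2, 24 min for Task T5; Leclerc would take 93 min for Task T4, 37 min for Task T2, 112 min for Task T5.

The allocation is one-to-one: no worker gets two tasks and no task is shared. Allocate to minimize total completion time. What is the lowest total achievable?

Min total: 84 min

Treat this as an assignment problem: match each worker to one task.
Optimal: Okafor→Task T4 (23 min), Leclerc→Task T2 (37 min), Huang→Task T5 (24 min) — total 23+37+24 = 84 min.
Row-greedy (each worker in turn takes its cheapest remaining task) gives 148 min, worse by 64.
Swapping Leclerc↔Huang (Leclerc→Task T5 112 min, Huang→Task T2 59 min) adds 110.
Checked against all permutations: 84 min is optimal.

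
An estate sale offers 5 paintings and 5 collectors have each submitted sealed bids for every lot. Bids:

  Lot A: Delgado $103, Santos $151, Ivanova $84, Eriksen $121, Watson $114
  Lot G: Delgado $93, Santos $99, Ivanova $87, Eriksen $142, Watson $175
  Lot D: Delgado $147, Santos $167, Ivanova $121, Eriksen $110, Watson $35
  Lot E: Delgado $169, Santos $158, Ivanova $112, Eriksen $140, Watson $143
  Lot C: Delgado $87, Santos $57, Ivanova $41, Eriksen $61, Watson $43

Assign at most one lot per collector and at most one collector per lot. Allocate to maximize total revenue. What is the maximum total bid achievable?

Optimal: Delgado→Lot E ($169), Santos→Lot A ($151), Ivanova→Lot D ($121), Eriksen→Lot C ($61), Watson→Lot G ($175) — total 169+151+121+61+175 = $677.
Column-greedy (each lot in turn goes to its best remaining collector) gives $654, worse by 23.
Next-best assignment: Delgado→Lot C, Santos→Lot A, Ivanova→Lot D, Eriksen→Lot E, Watson→Lot G = $674.
Swapping Ivanova↔Watson (Ivanova→Lot G $87, Watson→Lot D $35) loses 174.
Every other assignment is strictly worse.

Maximum total: $677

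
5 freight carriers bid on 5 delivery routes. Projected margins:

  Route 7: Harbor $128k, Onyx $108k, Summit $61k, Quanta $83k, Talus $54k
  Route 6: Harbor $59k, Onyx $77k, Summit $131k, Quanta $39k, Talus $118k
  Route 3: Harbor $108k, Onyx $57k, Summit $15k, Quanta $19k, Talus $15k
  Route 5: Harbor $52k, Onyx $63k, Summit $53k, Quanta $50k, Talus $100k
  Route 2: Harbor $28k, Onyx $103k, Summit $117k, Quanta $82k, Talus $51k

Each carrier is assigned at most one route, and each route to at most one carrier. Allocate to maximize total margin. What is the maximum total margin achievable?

Maximum total: $529k

Optimal: Harbor→Route 3 ($108k), Onyx→Route 7 ($108k), Summit→Route 6 ($131k), Quanta→Route 2 ($82k), Talus→Route 5 ($100k) — total 108+108+131+82+100 = $529k.
Column-greedy (each route in turn goes to its best remaining carrier) gives $498k, worse by 31.
Every other assignment is strictly worse.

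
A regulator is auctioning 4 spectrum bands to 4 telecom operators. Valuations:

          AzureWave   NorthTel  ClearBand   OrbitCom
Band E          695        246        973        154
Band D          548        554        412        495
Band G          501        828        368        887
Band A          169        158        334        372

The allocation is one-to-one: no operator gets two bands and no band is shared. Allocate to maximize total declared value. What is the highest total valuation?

Max total: $2721M

Optimal: AzureWave→Band D ($548M), NorthTel→Band G ($828M), ClearBand→Band E ($973M), OrbitCom→Band A ($372M) — total 548+828+973+372 = $2721M.
Row-greedy (each operator in turn takes its best remaining band) gives $2307M, worse by 414.
Every other assignment is strictly worse.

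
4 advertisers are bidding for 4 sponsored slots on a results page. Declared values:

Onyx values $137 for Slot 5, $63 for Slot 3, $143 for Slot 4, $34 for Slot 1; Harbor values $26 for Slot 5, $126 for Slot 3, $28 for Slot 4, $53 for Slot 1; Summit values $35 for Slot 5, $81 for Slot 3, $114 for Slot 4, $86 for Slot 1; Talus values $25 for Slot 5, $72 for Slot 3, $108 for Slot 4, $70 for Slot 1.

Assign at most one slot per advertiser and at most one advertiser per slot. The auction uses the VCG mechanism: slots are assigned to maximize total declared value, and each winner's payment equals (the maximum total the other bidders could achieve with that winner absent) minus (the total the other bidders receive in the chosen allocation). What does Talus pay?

Talus pays $28.

Efficient allocation: Onyx→Slot 5 ($137), Harbor→Slot 3 ($126), Summit→Slot 1 ($86), Talus→Slot 4 ($108); total welfare W = $457.
Talus receives Slot 4 at value $108, so the others get W − 108 = $349.
Without Talus: best allocation of the remaining 3 bidders over all 4 slots is Onyx→Slot 5 ($137), Harbor→Slot 3 ($126), Summit→Slot 4 ($114), total $377.
VCG payment = (others' best without Talus) − (others' welfare with Talus) = 377 − 349 = $28.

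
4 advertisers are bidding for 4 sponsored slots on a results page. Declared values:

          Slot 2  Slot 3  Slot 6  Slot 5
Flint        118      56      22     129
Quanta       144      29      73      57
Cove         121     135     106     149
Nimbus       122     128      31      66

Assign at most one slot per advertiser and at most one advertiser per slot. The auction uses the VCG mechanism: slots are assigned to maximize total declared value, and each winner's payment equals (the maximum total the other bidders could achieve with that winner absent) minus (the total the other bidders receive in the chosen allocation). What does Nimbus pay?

Efficient allocation: Flint→Slot 5 ($129), Quanta→Slot 2 ($144), Cove→Slot 6 ($106), Nimbus→Slot 3 ($128); total welfare W = $507.
Nimbus receives Slot 3 at value $128, so the others get W − 128 = $379.
Without Nimbus: best allocation of the remaining 3 bidders over all 4 slots is Flint→Slot 5 ($129), Quanta→Slot 2 ($144), Cove→Slot 3 ($135), total $408.
VCG payment = (others' best without Nimbus) − (others' welfare with Nimbus) = 408 − 379 = $29.

Nimbus pays $29.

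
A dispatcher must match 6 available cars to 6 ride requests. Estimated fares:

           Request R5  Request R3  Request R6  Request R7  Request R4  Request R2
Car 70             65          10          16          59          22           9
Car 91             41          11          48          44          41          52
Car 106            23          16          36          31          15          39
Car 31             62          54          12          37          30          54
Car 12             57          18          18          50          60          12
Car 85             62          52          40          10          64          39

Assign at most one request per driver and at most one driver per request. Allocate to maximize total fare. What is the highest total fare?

Maximum total: $323

This is the linear assignment problem.
Optimal: Car 70→Request R7 ($59), Car 91→Request R2 ($52), Car 106→Request R6 ($36), Car 31→Request R3 ($54), Car 12→Request R4 ($60), Car 85→Request R5 ($62) — total 59+52+36+54+60+62 = $323.
Column-greedy (each request in turn goes to its best remaining driver) gives $320, worse by 3.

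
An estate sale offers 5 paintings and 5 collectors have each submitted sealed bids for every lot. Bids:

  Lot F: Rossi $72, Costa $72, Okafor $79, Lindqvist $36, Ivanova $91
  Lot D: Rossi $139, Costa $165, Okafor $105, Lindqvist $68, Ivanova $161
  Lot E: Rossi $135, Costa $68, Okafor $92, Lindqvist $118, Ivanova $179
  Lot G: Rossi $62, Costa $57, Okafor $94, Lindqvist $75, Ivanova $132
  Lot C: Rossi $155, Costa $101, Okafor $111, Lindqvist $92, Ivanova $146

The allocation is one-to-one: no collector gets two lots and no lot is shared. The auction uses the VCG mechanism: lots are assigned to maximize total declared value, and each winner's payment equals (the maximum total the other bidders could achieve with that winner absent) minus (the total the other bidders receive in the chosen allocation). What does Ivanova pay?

Ivanova pays $58.

Efficient allocation: Rossi→Lot C ($155), Costa→Lot D ($165), Okafor→Lot F ($79), Lindqvist→Lot G ($75), Ivanova→Lot E ($179); total welfare W = $653.
Ivanova receives Lot E at value $179, so the others get W − 179 = $474.
Without Ivanova: best allocation of the remaining 4 bidders over all 5 lots is Rossi→Lot C ($155), Costa→Lot D ($165), Okafor→Lot G ($94), Lindqvist→Lot E ($118), total $532.
VCG payment = (others' best without Ivanova) − (others' welfare with Ivanova) = 532 − 474 = $58.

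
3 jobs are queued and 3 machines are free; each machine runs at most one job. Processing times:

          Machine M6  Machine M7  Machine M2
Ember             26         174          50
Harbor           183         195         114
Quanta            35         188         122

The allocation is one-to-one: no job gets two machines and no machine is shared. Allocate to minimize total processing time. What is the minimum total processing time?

Minimum total: 280 min

Treat this as an assignment problem: match each job to one machine.
Optimal: Ember→Machine M2 (50 min), Harbor→Machine M7 (195 min), Quanta→Machine M6 (35 min) — total 50+195+35 = 280 min.
Min-entry greedy (repeatedly take the single cheapest remaining cell) gives 328 min, worse by 48.
Next-best assignment: Ember→Machine M7, Harbor→Machine M2, Quanta→Machine M6 = 323 min.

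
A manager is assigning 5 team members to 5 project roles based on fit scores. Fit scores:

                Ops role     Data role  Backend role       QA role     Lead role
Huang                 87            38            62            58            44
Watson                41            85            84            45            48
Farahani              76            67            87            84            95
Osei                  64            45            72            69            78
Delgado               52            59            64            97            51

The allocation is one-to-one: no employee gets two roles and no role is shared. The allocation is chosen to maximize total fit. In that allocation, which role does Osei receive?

Optimal: Huang→Ops role (87 pts), Watson→Data role (85 pts), Farahani→Lead role (95 pts), Osei→Backend role (72 pts), Delgado→QA role (97 pts) — total 87+85+95+72+97 = 436 pts.
Column-greedy (each role in turn goes to its best remaining employee) gives 434 pts, worse by 2.
Swapping Huang↔Farahani (Huang→Lead role 44 pts, Farahani→Ops role 76 pts) loses 62.
No other one-to-one assignment exceeds 436 pts.
Osei's own top role is Lead role (78 pts), but forcing Osei→Lead role and reassigning the rest optimally gives only 434 pts — worse by 2.

Osei receives Backend role.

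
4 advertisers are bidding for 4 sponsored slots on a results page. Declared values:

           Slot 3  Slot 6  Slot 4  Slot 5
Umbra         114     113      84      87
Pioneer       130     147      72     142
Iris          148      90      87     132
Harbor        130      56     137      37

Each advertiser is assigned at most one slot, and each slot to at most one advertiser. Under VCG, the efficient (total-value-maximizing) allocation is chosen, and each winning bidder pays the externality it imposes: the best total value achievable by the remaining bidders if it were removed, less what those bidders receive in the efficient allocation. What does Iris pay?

Iris pays $6.

Efficient allocation: Umbra→Slot 6 ($113), Pioneer→Slot 5 ($142), Iris→Slot 3 ($148), Harbor→Slot 4 ($137); total welfare W = $540.
Iris receives Slot 3 at value $148, so the others get W − 148 = $392.
Without Iris: best allocation of the remaining 3 bidders over all 4 slots is Umbra→Slot 3 ($114), Pioneer→Slot 6 ($147), Harbor→Slot 4 ($137), total $398.
VCG payment = (others' best without Iris) − (others' welfare with Iris) = 398 − 392 = $6.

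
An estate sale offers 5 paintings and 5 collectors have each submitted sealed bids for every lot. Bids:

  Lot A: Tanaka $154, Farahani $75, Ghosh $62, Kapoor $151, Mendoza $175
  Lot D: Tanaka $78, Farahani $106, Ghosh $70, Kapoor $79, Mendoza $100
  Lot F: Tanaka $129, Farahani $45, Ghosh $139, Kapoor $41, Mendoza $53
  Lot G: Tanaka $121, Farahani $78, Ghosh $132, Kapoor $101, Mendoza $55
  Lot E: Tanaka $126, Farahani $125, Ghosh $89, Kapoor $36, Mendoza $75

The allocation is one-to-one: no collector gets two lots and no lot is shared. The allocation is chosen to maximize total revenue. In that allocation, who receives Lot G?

Kapoor receives Lot G.

Optimal: Tanaka→Lot E ($126), Farahani→Lot D ($106), Ghosh→Lot F ($139), Kapoor→Lot G ($101), Mendoza→Lot A ($175) — total 126+106+139+101+175 = $647.
Kapoor's own top lot is Lot A ($151), but forcing Kapoor→Lot A and reassigning the rest optimally gives only $637 — worse by 10.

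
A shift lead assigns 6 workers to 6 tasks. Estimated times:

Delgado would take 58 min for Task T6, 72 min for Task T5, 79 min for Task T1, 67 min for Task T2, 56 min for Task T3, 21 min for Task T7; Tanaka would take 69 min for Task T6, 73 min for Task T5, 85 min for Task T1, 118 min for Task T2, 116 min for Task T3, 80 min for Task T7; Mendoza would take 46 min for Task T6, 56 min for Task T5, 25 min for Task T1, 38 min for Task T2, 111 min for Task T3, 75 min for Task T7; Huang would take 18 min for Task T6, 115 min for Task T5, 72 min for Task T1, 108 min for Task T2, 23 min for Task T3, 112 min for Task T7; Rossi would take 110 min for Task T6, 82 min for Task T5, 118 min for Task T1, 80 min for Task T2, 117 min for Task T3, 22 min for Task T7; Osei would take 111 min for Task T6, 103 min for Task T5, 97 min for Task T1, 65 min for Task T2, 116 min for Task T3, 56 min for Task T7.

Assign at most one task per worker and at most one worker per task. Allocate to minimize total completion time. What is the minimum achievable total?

Minimum total: 259 min

Optimal: Delgado→Task T3 (56 min), Tanaka→Task T5 (73 min), Mendoza→Task T1 (25 min), Huang→Task T6 (18 min), Rossi→Task T7 (22 min), Osei→Task T2 (65 min) — total 56+73+25+18+22+65 = 259 min.
Min-entry greedy (repeatedly take the single cheapest remaining cell) gives 319 min, worse by 60.
Swapping Tanaka↔Osei (Tanaka→Task T2 118 min, Osei→Task T5 103 min) adds 83.
Every other assignment is strictly worse.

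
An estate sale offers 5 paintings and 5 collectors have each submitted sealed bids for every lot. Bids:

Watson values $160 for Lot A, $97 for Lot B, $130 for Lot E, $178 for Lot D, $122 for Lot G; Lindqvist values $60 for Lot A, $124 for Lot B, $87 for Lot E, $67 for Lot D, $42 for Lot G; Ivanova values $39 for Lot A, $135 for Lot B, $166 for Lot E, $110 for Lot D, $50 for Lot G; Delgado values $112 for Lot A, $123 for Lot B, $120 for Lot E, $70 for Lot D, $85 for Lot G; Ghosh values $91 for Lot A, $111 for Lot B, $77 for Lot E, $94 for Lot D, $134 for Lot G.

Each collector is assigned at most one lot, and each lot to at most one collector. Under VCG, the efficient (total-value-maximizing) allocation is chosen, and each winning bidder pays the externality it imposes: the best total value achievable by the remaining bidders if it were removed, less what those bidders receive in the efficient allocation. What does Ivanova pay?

Efficient allocation: Watson→Lot D ($178), Lindqvist→Lot B ($124), Ivanova→Lot E ($166), Delgado→Lot A ($112), Ghosh→Lot G ($134); total welfare W = $714.
Ivanova receives Lot E at value $166, so the others get W − 166 = $548.
Without Ivanova: best allocation of the remaining 4 bidders over all 5 lots is Watson→Lot D ($178), Lindqvist→Lot B ($124), Delgado→Lot E ($120), Ghosh→Lot G ($134), total $556.
VCG payment = (others' best without Ivanova) − (others' welfare with Ivanova) = 556 − 548 = $8.

Ivanova pays $8.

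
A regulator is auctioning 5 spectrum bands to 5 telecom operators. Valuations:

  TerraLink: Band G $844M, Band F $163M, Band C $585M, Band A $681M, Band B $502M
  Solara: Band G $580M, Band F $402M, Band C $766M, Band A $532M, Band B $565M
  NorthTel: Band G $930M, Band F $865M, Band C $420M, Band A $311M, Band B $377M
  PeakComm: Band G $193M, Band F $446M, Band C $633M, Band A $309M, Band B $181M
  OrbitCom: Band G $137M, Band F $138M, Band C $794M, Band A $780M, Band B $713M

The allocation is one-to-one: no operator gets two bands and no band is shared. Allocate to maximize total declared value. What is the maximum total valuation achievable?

Max total: $3687M

Treat this as an assignment problem: match each operator to one band.
Optimal: TerraLink→Band G ($844M), Solara→Band B ($565M), NorthTel→Band F ($865M), PeakComm→Band C ($633M), OrbitCom→Band A ($780M) — total 844+565+865+633+780 = $3687M.
Max-entry greedy (repeatedly take the single best remaining cell) gives $3416M, worse by 271.
Checked against all permutations: $3687M is optimal.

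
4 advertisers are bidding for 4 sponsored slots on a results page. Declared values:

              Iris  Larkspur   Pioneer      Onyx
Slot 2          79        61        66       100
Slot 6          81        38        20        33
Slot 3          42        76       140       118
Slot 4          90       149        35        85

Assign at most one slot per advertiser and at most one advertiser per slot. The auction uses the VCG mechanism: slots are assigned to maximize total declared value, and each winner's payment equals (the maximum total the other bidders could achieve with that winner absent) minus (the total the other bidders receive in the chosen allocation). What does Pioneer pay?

Pioneer pays $18.

Efficient allocation: Iris→Slot 6 ($81), Larkspur→Slot 4 ($149), Pioneer→Slot 3 ($140), Onyx→Slot 2 ($100); total welfare W = $470.
Pioneer receives Slot 3 at value $140, so the others get W − 140 = $330.
Without Pioneer: best allocation of the remaining 3 bidders over all 4 slots is Iris→Slot 6 ($81), Larkspur→Slot 4 ($149), Onyx→Slot 3 ($118), total $348.
VCG payment = (others' best without Pioneer) − (others' welfare with Pioneer) = 348 − 330 = $18.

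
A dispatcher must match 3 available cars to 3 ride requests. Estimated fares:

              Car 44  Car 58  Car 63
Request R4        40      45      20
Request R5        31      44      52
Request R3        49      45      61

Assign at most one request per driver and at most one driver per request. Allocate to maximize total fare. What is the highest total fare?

This is the linear assignment problem.
Optimal: Car 44→Request R3 ($49), Car 58→Request R4 ($45), Car 63→Request R5 ($52) — total 49+45+52 = $146.
Every other assignment is strictly worse.

Max total: $146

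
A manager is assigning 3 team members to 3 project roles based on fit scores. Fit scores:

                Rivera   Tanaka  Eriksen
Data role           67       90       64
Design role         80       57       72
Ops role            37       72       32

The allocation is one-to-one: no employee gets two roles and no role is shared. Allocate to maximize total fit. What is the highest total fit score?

Optimal: Rivera→Design role (80 pts), Tanaka→Ops role (72 pts), Eriksen→Data role (64 pts) — total 80+72+64 = 216 pts.
Row-greedy (each employee in turn takes its best remaining role) gives 202 pts, worse by 14.
Swapping Tanaka↔Rivera (Tanaka→Design role 57 pts, Rivera→Ops role 37 pts) loses 58.
Every other assignment is strictly worse.

Max total: 216 pts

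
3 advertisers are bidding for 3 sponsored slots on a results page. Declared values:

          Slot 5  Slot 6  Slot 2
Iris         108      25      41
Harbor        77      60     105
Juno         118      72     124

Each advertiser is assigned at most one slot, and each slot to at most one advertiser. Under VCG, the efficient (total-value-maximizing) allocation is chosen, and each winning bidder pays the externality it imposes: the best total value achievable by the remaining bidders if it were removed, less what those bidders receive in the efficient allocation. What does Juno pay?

Juno pays $45.

Efficient allocation: Iris→Slot 5 ($108), Harbor→Slot 6 ($60), Juno→Slot 2 ($124); total welfare W = $292.
Juno receives Slot 2 at value $124, so the others get W − 124 = $168.
Without Juno: best allocation of the remaining 2 bidders over all 3 slots is Iris→Slot 5 ($108), Harbor→Slot 2 ($105), total $213.
VCG payment = (others' best without Juno) − (others' welfare with Juno) = 213 − 168 = $45.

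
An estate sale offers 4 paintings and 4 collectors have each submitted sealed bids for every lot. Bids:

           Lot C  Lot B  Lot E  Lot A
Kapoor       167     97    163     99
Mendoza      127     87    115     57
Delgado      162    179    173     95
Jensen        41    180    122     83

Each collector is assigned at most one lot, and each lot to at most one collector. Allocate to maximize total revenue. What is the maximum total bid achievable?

Max total: $579

Optimal: Kapoor→Lot A ($99), Mendoza→Lot C ($127), Delgado→Lot E ($173), Jensen→Lot B ($180) — total 99+127+173+180 = $579.
Column-greedy (each lot in turn goes to its best remaining collector) gives $577, worse by 2.
Next-best assignment: Kapoor→Lot C, Mendoza→Lot A, Delgado→Lot E, Jensen→Lot B = $577.
Every other assignment is strictly worse.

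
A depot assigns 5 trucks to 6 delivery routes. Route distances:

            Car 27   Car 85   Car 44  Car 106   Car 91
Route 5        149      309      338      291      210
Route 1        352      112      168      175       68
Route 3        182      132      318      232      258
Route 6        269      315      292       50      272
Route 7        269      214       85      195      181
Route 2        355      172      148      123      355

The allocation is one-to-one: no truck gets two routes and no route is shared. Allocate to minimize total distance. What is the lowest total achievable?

This is the linear assignment problem.
Optimal: Car 27→Route 5 (149 km), Car 85→Route 3 (132 km), Car 44→Route 7 (85 km), Car 106→Route 6 (50 km), Car 91→Route 1 (68 km) — total 149+132+85+50+68 = 484 km.
Row-greedy (each truck in turn takes its cheapest remaining route) gives 654 km, worse by 170.
Swapping Car 44↔Car 106 (Car 44→Route 6 292 km, Car 106→Route 7 195 km) adds 352.
No other one-to-one assignment undercuts 484 km.

Minimum total: 484 km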